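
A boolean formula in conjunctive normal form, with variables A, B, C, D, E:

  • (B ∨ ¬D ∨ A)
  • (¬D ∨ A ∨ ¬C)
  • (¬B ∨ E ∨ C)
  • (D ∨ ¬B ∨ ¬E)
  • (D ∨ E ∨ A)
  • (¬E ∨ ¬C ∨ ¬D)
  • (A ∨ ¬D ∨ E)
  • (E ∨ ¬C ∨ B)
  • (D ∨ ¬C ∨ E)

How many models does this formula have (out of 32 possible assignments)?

10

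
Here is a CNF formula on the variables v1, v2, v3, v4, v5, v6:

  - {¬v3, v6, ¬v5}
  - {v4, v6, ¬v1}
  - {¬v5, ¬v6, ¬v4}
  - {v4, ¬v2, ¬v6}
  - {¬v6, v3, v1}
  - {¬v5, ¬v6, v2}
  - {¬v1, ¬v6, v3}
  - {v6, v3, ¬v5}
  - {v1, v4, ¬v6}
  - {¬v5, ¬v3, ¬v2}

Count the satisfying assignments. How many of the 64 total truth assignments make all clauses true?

17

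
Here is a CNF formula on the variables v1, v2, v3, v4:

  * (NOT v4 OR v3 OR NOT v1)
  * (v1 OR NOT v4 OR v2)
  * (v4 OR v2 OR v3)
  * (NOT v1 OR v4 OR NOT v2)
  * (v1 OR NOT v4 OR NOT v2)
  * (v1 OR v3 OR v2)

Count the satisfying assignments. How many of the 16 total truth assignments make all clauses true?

6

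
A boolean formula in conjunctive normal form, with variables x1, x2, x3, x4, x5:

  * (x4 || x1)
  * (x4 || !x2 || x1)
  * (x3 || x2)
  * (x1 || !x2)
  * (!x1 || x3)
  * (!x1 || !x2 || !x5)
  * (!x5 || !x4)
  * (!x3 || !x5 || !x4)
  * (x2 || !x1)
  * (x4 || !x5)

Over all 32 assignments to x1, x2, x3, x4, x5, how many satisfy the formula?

3

Satisfying assignments:
  x1=0 x2=0 x3=1 x4=1 x5=0
  x1=1 x2=1 x3=1 x4=0 x5=0
  x1=1 x2=1 x3=1 x4=1 x5=0
Count: 3.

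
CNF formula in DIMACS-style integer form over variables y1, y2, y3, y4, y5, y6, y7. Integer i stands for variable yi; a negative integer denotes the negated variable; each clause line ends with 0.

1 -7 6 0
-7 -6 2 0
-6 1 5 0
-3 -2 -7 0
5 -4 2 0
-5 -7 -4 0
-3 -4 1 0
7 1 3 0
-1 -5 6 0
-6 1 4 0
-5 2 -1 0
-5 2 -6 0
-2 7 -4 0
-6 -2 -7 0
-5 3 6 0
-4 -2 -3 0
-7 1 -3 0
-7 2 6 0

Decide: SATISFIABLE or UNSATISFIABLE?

Set y1 = False and propagate.
Branch on y2: take y2 = False.
For the remaining variables, y3 = True, y4 = False, y5 = False, y6 = False, y7 = False works.
Every clause has at least one true literal under this assignment.
So y1=False  y2=False  y3=True  y4=False  y5=False  y6=False  y7=False is a satisfying assignment.

SATISFIABLE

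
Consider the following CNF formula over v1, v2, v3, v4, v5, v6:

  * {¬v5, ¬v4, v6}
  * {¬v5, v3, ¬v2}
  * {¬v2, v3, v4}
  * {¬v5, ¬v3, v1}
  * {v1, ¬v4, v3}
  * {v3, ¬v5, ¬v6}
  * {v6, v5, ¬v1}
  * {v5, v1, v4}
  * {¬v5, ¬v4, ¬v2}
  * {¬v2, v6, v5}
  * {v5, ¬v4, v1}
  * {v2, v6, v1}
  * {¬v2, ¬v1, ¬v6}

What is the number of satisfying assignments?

9

Case analysis on v5 and v1:
  v5=T, v1=T: 5 of the 16 assignments to (v2,v3,v4,v6) work.
  v5=T, v1=F: a clause becomes empty — 0.
  v5=F, v1=T: remaining (v2,v3,v4,v6) ∈ {(F,F,F,T); (F,F,T,T); (F,T,F,T); (F,T,T,T)} — 4.
  v5=F, v1=F: a clause becomes empty — 0.
Total: 5 + 0 + 4 + 0 = 9.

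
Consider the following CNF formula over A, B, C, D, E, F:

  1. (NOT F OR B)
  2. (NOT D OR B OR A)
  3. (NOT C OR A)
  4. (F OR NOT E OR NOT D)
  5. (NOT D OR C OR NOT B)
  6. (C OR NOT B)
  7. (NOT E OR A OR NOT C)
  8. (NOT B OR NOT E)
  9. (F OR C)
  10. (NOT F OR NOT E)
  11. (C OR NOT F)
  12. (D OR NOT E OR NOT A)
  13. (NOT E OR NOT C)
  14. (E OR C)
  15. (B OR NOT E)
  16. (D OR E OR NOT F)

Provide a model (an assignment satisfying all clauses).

Try A = True.
Try B = True.
  then C is forced to True.
  then E is forced to False.
Try D = True.
F is now unconstrained; take F = True.

A=T  B=T  C=T  D=T  E=F  F=T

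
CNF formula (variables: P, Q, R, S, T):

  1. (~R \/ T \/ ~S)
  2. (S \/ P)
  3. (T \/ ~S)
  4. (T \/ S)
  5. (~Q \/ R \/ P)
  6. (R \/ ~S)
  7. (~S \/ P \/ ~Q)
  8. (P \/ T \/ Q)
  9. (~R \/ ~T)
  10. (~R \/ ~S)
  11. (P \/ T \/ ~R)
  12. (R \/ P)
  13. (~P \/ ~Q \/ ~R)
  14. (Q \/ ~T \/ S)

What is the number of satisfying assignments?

1

The models are:
  P=T Q=T R=F S=F T=T
That's 1 in total.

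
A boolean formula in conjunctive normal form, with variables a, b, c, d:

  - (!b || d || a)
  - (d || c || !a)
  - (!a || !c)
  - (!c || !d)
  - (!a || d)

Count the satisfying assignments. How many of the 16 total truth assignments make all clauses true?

6

Satisfying assignments:
  a=0 b=0 c=0 d=0
  a=0 b=0 c=0 d=1
  a=0 b=0 c=1 d=0
  a=0 b=1 c=0 d=1
  a=1 b=0 c=0 d=1
  a=1 b=1 c=0 d=1
That's 6 in total.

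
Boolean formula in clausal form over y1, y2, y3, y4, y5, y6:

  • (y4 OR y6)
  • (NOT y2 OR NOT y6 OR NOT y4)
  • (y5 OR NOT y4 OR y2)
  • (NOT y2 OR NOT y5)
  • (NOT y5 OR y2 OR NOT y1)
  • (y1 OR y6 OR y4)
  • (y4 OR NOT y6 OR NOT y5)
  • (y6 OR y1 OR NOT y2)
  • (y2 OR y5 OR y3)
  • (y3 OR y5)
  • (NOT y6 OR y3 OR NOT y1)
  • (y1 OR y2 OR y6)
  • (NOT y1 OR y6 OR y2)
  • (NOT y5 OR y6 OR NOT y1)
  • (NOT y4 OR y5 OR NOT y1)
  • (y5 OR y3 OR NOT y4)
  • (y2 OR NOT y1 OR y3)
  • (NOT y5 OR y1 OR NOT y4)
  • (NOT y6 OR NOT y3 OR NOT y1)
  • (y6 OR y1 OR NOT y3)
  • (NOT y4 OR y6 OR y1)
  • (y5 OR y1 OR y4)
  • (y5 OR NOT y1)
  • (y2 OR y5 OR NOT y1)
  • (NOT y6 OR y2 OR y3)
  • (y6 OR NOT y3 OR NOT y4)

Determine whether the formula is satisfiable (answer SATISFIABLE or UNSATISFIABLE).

y1 = True:
  propagation gives y5=True, y2=False; an empty clause results — contradiction.
y1 = False:
  y4 = True:
    propagation gives y5=False, y2=True, y6=False; an empty clause results — contradiction.
  y4 = False:
    propagation gives y6=True, y5=False; an empty clause results — contradiction.
Every branch closes, so no satisfying assignment exists.

UNSATISFIABLE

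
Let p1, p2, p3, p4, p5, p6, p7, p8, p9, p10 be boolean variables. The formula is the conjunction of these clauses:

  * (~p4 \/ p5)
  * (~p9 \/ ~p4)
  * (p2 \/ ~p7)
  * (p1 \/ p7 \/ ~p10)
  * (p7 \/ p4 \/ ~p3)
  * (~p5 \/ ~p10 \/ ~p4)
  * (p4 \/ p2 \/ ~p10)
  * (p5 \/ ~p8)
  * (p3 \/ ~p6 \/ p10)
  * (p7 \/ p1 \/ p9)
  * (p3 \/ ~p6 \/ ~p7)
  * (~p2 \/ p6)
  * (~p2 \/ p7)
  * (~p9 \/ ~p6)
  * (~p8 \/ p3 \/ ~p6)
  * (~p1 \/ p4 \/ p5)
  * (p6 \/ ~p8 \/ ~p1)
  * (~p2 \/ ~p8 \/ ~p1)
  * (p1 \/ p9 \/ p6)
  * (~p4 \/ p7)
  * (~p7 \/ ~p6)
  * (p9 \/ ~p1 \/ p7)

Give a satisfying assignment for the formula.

p1 = F  p2 = F  p3 = F  p4 = F  p5 = T  p6 = F  p7 = F  p8 = T  p9 = T  p10 = F

Check each clause:
  1. (~p4 \/ p5) — ~p4 is true.
  2. (~p4 \/ ~p9) — ~p4 is true.
  3. (~p7 \/ p2) — ~p7 is true.
  4. (p7 \/ ~p10 \/ p1) — ~p10 is true.
  5. (~p3 \/ p7 \/ p4) — ~p3 is true.
  6. (~p4 \/ ~p10 \/ ~p5) — ~p4 is true.
  7. (p4 \/ p2 \/ ~p10) — ~p10 is true.
  8. (p5 \/ ~p8) — p5 is true.
  9. (~p6 \/ p3 \/ p10) — ~p6 is true.
  10. (p7 \/ p1 \/ p9) — p9 is true.
  11. (~p6 \/ p3 \/ ~p7) — ~p7 is true.
  12. (p6 \/ ~p2) — ~p2 is true.
  13. (p7 \/ ~p2) — ~p2 is true.
  14. (~p9 \/ ~p6) — ~p6 is true.
  15. (~p6 \/ p3 \/ ~p8) — ~p6 is true.
  16. (~p1 \/ p5 \/ p4) — p5 is true.
  17. (~p1 \/ ~p8 \/ p6) — ~p1 is true.
  18. (~p2 \/ ~p8 \/ ~p1) — ~p2 is true.
  19. (p6 \/ p9 \/ p1) — p9 is true.
  20. (~p4 \/ p7) — ~p4 is true.
  21. (~p6 \/ ~p7) — ~p7 is true.
  22. (p9 \/ p7 \/ ~p1) — p9 is true.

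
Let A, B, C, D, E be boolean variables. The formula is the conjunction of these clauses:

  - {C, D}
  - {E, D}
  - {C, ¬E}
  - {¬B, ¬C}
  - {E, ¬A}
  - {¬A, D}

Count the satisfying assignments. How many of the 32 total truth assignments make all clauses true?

Satisfying assignments:
  A=F B=F C=F D=T E=F
  A=F B=F C=T D=F E=T
  A=F B=F C=T D=T E=F
  A=F B=F C=T D=T E=T
  A=F B=T C=F D=T E=F
  A=T B=F C=T D=T E=T
That's 6 in total.

6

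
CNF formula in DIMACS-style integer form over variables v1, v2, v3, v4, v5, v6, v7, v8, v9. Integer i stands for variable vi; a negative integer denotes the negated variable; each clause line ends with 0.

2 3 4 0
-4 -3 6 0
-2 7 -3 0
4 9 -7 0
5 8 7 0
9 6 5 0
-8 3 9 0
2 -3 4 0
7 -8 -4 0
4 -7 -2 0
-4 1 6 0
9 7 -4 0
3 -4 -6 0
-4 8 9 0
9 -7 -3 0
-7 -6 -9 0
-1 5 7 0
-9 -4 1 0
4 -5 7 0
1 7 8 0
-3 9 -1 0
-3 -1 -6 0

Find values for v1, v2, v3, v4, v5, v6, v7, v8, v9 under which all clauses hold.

v1 = F, v2 = T, v3 = F, v4 = F, v5 = F, v6 = T, v7 = F, v8 = T, v9 = T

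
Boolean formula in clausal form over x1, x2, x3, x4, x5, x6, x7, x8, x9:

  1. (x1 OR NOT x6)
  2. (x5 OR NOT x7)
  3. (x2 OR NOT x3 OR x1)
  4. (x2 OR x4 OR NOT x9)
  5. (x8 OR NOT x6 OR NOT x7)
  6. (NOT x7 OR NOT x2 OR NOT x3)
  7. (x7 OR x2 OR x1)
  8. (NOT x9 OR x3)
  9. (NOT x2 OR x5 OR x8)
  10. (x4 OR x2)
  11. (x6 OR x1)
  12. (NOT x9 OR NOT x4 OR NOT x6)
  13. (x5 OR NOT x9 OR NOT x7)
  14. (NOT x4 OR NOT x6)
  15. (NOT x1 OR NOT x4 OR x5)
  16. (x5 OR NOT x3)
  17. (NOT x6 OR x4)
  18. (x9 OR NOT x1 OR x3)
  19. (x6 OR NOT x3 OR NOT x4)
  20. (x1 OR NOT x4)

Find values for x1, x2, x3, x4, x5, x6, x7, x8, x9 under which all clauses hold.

x1=True, x2=True, x3=True, x4=False, x5=True, x6=False, x7=False, x8=False, x9=True

Check each clause:
  1. (x1 OR NOT x6) — x1 is true.
  2. (x5 OR NOT x7) — NOT x7 is true.
  3. (x2 OR NOT x3 OR x1) — x1 is true.
  4. (x2 OR x4 OR NOT x9) — x2 is true.
  5. (x8 OR NOT x7 OR NOT x6) — NOT x7 is true.
  6. (NOT x2 OR NOT x3 OR NOT x7) — NOT x7 is true.
  7. (x1 OR x7 OR x2) — x1 is true.
  8. (x3 OR NOT x9) — x3 is true.
  9. (x8 OR NOT x2 OR x5) — x5 is true.
  10. (x2 OR x4) — x2 is true.
  11. (x1 OR x6) — x1 is true.
  12. (NOT x9 OR NOT x4 OR NOT x6) — NOT x6 is true.
  13. (x5 OR NOT x7 OR NOT x9) — NOT x7 is true.
  14. (NOT x4 OR NOT x6) — NOT x6 is true.
  15. (NOT x4 OR NOT x1 OR x5) — NOT x4 is true.
  16. (x5 OR NOT x3) — x5 is true.
  17. (NOT x6 OR x4) — NOT x6 is true.
  18. (x9 OR x3 OR NOT x1) — x9 is true.
  19. (NOT x4 OR NOT x3 OR x6) — NOT x4 is true.
  20. (NOT x4 OR x1) — x1 is true.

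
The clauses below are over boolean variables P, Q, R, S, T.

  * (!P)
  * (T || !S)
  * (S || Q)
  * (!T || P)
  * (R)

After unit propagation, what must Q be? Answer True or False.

Unit clause (!P) sets P = False.
(!T || P) with P = False leaves only !T, so T = False.
From (!S || T) and T = False: S = False.
(Q || S): since S = False, the clause reduces to (Q). Q = True.

True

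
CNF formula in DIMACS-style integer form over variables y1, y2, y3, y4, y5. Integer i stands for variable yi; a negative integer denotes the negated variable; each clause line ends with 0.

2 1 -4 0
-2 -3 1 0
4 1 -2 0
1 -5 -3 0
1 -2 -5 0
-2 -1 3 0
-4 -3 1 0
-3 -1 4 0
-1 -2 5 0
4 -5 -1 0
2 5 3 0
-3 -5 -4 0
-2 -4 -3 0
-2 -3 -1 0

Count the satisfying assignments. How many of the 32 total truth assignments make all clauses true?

5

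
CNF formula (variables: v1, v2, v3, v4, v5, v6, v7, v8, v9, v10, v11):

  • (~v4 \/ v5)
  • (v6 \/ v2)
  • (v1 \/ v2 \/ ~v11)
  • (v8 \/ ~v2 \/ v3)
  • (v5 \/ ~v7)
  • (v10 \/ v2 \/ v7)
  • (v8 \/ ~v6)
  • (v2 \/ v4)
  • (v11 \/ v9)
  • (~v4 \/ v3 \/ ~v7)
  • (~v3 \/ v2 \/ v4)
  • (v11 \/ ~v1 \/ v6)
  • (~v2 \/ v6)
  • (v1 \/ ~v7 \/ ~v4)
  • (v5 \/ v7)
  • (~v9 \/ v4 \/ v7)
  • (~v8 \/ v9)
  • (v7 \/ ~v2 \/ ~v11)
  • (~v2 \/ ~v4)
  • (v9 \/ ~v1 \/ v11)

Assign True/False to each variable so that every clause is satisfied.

Pure literal: v5 appears only positively; assign v5 = True.
Branch on v1: take v1 = True.
Branch on v2: take v2 = False.
  then v6 is forced to True.
  then v8 is forced to True.
  then v4 is forced to True.
  then v9 is forced to True.
Branch on v3: take v3 = True.
For the remaining variables, v7 = True, v10 = False, v11 = False works.

v1=True, v2=False, v3=True, v4=True, v5=True, v6=True, v7=True, v8=True, v9=True, v10=False, v11=False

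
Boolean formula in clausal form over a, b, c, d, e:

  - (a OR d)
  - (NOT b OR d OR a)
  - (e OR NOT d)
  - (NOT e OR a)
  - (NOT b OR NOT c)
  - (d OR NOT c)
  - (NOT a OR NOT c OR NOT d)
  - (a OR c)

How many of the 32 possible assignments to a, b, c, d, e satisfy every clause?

The models are:
  a=1 b=0 c=0 d=0 e=0
  a=1 b=0 c=0 d=0 e=1
  a=1 b=0 c=0 d=1 e=1
  a=1 b=1 c=0 d=0 e=0
  a=1 b=1 c=0 d=0 e=1
  a=1 b=1 c=0 d=1 e=1
That's 6 in total.

6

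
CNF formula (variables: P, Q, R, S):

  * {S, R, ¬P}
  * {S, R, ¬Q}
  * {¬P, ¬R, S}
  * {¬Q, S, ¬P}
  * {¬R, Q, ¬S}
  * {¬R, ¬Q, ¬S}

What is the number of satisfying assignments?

The models are:
  P=0 Q=0 R=0 S=0
  P=0 Q=0 R=0 S=1
  P=0 Q=0 R=1 S=0
  P=0 Q=1 R=0 S=1
  P=0 Q=1 R=1 S=0
  P=1 Q=0 R=0 S=1
  P=1 Q=1 R=0 S=1
That's 7 in total.

7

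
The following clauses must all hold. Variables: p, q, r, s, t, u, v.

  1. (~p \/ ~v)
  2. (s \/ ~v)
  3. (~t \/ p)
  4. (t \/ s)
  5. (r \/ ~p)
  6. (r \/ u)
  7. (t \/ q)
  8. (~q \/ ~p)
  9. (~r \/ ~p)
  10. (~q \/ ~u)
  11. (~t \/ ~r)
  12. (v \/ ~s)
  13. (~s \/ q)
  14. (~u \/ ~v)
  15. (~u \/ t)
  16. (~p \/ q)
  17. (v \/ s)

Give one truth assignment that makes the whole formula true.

p=False, q=True, r=True, s=True, t=False, u=False, v=True

Try p = False.
  then t is forced to False.
  then s is forced to True.
  then q is forced to True.
  then u is forced to False.
  then r is forced to True.
  then v is forced to True.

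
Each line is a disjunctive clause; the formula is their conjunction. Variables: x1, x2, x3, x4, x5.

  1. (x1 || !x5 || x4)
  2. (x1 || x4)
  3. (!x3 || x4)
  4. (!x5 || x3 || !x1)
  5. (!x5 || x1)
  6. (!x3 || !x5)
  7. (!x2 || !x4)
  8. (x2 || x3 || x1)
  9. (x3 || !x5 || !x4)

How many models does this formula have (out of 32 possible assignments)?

5

Satisfying assignments:
  x1=0 x2=0 x3=1 x4=1 x5=0
  x1=1 x2=0 x3=0 x4=0 x5=0
  x1=1 x2=0 x3=0 x4=1 x5=0
  x1=1 x2=0 x3=1 x4=1 x5=0
  x1=1 x2=1 x3=0 x4=0 x5=0
Count: 5.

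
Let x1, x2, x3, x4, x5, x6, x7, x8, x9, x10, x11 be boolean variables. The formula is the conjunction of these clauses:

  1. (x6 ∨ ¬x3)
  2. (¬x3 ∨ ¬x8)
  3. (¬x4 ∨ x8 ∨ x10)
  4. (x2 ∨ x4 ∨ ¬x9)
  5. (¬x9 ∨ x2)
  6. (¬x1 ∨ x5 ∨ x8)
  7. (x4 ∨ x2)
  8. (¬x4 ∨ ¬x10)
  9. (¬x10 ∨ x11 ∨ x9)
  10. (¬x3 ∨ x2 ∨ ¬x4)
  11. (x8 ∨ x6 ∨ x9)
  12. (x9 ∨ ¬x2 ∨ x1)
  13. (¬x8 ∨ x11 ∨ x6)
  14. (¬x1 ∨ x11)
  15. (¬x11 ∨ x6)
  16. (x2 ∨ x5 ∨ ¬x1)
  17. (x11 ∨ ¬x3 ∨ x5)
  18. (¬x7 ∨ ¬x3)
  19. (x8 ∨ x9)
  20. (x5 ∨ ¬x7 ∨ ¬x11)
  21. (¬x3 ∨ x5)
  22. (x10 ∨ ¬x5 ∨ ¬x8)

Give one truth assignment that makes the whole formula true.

x6 occurs only positively in the remaining clauses — set x6 = True.
Pure literal: x7 appears only negated; assign x7 = False.
Set x1 = False and propagate.
The remaining clauses are satisfied by x2 = True, x3 = True, x4 = False, x5 = True, x8 = False, x9 = True, x10 = False, x11 = False.
Check each clause:
  1. (¬x3 ∨ x6) — x6 is true.
  2. (¬x8 ∨ ¬x3) — ¬x8 is true.
  3. (x10 ∨ ¬x4 ∨ x8) — ¬x4 is true.
  4. (x2 ∨ x4 ∨ ¬x9) — x2 is true.
  5. (¬x9 ∨ x2) — x2 is true.
  6. (¬x1 ∨ x5 ∨ x8) — x5 is true.
  7. (x2 ∨ x4) — x2 is true.
  8. (¬x10 ∨ ¬x4) — ¬x4 is true.
  9. (¬x10 ∨ x9 ∨ x11) — x9 is true.
  10. (¬x3 ∨ ¬x4 ∨ x2) — x2 is true.
  11. (x6 ∨ x8 ∨ x9) — x9 is true.
  12. (x9 ∨ x1 ∨ ¬x2) — x9 is true.
  13. (x11 ∨ ¬x8 ∨ x6) — ¬x8 is true.
  14. (¬x1 ∨ x11) — ¬x1 is true.
  15. (x6 ∨ ¬x11) — ¬x11 is true.
  16. (x5 ∨ ¬x1 ∨ x2) — x2 is true.
  17. (¬x3 ∨ x5 ∨ x11) — x5 is true.
  18. (¬x7 ∨ ¬x3) — ¬x7 is true.
  19. (x8 ∨ x9) — x9 is true.
  20. (x5 ∨ ¬x11 ∨ ¬x7) — ¬x7 is true.
  21. (x5 ∨ ¬x3) — x5 is true.
  22. (x10 ∨ ¬x8 ∨ ¬x5) — ¬x8 is true.

x1=F, x2=T, x3=T, x4=F, x5=T, x6=T, x7=F, x8=F, x9=T, x10=F, x11=F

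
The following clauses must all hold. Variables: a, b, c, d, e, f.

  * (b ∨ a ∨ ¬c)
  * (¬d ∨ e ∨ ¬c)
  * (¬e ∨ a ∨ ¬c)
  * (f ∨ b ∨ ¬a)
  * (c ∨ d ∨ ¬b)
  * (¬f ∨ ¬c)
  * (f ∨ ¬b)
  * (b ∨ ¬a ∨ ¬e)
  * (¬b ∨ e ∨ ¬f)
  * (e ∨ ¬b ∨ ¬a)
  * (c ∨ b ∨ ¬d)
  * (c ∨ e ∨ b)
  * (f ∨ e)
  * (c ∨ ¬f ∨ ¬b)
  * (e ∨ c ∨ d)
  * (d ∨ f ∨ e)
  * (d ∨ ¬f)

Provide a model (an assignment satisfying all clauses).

a=False, b=False, c=False, d=False, e=True, f=False

Branch on a: take a = False.
Set b = False and propagate.
  then c is forced to False.
  then d is forced to False.
  then e is forced to True.
  then f is forced to False.
Every clause has at least one true literal under this assignment.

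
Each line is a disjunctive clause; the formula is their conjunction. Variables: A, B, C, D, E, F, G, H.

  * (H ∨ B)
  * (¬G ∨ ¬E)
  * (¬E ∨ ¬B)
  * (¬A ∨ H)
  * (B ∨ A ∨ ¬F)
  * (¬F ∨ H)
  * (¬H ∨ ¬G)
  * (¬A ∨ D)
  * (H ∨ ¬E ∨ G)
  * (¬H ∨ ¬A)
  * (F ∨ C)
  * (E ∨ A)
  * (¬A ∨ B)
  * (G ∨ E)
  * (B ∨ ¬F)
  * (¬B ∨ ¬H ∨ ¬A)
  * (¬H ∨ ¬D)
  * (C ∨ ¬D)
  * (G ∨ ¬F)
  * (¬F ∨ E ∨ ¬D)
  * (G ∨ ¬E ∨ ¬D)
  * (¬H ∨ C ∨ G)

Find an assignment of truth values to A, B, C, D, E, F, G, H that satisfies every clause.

A=False, B=False, C=True, D=False, E=True, F=False, G=False, H=True

Check each clause:
  1. (H ∨ B) — H is true.
  2. (¬G ∨ ¬E) — ¬G is true.
  3. (¬E ∨ ¬B) — ¬B is true.
  4. (H ∨ ¬A) — H is true.
  5. (¬F ∨ A ∨ B) — ¬F is true.
  6. (H ∨ ¬F) — H is true.
  7. (¬H ∨ ¬G) — ¬G is true.
  8. (D ∨ ¬A) — ¬A is true.
  9. (H ∨ ¬E ∨ G) — H is true.
  10. (¬A ∨ ¬H) — ¬A is true.
  11. (C ∨ F) — C is true.
  12. (E ∨ A) — E is true.
  13. (¬A ∨ B) — ¬A is true.
  14. (E ∨ G) — E is true.
  15. (¬F ∨ B) — ¬F is true.
  16. (¬H ∨ ¬B ∨ ¬A) — ¬B is true.
  17. (¬D ∨ ¬H) — ¬D is true.
  18. (C ∨ ¬D) — C is true.
  19. (G ∨ ¬F) — ¬F is true.
  20. (¬F ∨ E ∨ ¬D) — ¬F is true.
  21. (¬D ∨ G ∨ ¬E) — ¬D is true.
  22. (G ∨ C ∨ ¬H) — C is true.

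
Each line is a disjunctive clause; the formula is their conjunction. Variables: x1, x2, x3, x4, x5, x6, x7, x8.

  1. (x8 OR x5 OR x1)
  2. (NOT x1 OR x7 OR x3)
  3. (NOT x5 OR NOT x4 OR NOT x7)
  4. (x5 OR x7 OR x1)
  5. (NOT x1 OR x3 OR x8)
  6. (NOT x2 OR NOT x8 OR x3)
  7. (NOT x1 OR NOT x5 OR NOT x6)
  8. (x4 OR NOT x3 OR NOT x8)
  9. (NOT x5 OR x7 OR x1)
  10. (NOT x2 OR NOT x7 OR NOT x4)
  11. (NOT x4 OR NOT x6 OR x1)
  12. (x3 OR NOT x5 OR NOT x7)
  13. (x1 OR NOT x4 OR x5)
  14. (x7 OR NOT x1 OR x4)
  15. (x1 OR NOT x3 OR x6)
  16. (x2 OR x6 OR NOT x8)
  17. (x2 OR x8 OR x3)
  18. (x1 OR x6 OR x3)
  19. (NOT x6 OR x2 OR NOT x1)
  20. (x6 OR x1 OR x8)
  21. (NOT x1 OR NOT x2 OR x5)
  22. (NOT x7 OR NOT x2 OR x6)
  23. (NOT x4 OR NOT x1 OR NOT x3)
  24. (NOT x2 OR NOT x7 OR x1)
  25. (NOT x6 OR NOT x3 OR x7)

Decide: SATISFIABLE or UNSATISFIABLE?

SATISFIABLE

Branch on x1: take x1 = False.
The remaining clauses are satisfied by x2 = False, x3 = False, x4 = False, x5 = False, x6 = True, x7 = True, x8 = True.
Every clause has at least one true literal under this assignment.
So x1 = 0, x2 = 0, x3 = 0, x4 = 0, x5 = 0, x6 = 1, x7 = 1, x8 = 1 is a satisfying assignment.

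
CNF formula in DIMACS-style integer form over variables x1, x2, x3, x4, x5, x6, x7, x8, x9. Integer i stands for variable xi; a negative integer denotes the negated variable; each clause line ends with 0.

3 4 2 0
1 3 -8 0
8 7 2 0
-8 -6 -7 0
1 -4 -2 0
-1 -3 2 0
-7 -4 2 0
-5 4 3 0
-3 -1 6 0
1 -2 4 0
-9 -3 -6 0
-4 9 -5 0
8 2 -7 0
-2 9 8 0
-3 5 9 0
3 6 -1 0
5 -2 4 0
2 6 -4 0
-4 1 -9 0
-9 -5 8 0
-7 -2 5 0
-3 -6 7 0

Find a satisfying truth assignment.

Branch on x1: take x1 = True.
Set x2 = True and propagate.
The remaining clauses are satisfied by x3 = False, x4 = True, x5 = False, x6 = True, x7 = False, x8 = False, x9 = True.
Check each clause:
  1. (x3 | x4 | x2) — x2 is true.
  2. (~x8 | x3 | x1) — ~x8 is true.
  3. (x8 | x7 | x2) — x2 is true.
  4. (~x7 | ~x6 | ~x8) — ~x8 is true.
  5. (x1 | ~x4 | ~x2) — x1 is true.
  6. (~x1 | ~x3 | x2) — x2 is true.
  7. (~x4 | ~x7 | x2) — ~x7 is true.
  8. (x3 | ~x5 | x4) — x4 is true.
  9. (~x1 | ~x3 | x6) — ~x3 is true.
  10. (x4 | ~x2 | x1) — x1 is true.
  11. (~x6 | ~x3 | ~x9) — ~x3 is true.
  12. (x9 | ~x5 | ~x4) — x9 is true.
  13. (x8 | x2 | ~x7) — ~x7 is true.
  14. (x9 | x8 | ~x2) — x9 is true.
  15. (~x3 | x5 | x9) — x9 is true.
  16. (~x1 | x3 | x6) — x6 is true.
  17. (x5 | ~x2 | x4) — x4 is true.
  18. (x6 | x2 | ~x4) — x2 is true.
  19. (x1 | ~x9 | ~x4) — x1 is true.
  20. (~x9 | ~x5 | x8) — ~x5 is true.
  21. (~x7 | ~x2 | x5) — ~x7 is true.
  22. (~x6 | x7 | ~x3) — ~x3 is true.

x1=T, x2=T, x3=F, x4=T, x5=F, x6=T, x7=F, x8=F, x9=T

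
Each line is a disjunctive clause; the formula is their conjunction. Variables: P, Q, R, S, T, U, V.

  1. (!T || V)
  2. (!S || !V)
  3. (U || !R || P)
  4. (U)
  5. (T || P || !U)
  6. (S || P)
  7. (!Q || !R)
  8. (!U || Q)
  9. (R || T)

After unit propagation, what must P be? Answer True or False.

True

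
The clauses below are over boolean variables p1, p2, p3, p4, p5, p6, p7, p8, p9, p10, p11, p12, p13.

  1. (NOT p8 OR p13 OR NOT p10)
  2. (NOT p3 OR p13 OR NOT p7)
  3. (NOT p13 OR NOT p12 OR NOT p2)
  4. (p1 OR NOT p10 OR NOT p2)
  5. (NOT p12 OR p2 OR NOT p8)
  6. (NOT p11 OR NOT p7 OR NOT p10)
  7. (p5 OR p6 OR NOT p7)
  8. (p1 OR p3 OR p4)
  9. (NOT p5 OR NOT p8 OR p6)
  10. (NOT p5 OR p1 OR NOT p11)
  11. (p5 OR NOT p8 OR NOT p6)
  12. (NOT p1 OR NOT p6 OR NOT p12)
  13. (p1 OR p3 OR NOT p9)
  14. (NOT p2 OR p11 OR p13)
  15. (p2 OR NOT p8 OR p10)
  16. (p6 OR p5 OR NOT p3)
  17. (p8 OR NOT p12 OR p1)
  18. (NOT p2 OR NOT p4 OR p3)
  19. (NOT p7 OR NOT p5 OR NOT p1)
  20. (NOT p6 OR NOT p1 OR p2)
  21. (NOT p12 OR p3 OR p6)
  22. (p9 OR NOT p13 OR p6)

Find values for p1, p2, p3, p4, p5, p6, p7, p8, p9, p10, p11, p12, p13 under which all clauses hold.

Pure literal: p7 appears only negated; assign p7 = False.
p12 occurs only negated in the remaining clauses — set p12 = False.
Branch on p1: take p1 = True.
Set p2 = True and propagate.
The remaining clauses are satisfied by p3 = True, p4 = False, p5 = True, p6 = False, p8 = False, p9 = True, p10 = True, p11 = True, p13 = False.

p1=1, p2=1, p3=1, p4=0, p5=1, p6=0, p7=0, p8=0, p9=1, p10=1, p11=1, p12=0, p13=0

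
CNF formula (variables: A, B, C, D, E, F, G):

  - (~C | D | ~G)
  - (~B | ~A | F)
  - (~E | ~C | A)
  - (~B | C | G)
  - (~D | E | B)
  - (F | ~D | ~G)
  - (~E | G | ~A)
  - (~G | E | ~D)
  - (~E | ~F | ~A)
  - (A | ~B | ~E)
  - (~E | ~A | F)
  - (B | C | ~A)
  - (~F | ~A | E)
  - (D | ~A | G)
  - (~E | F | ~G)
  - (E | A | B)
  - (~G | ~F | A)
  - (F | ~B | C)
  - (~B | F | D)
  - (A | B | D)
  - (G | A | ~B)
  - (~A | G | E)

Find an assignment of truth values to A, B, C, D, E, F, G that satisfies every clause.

A=F, B=F, C=F, D=T, E=T, F=T, G=F

Branch on A: take A = False.
Set B = False and propagate.
  then E is forced to True.
  then C is forced to False.
  then D is forced to True.
For the remaining variables, F = True, G = False works.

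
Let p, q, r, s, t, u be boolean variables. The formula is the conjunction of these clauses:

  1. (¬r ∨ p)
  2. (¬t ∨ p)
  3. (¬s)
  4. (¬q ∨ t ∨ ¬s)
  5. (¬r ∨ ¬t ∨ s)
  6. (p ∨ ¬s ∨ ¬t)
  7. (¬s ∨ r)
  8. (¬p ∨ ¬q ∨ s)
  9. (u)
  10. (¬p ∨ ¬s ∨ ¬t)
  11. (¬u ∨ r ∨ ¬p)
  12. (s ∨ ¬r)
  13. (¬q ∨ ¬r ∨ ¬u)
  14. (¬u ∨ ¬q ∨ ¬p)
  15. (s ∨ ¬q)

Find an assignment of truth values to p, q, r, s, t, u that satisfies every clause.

Unit propagation: (¬s) forces s = False.
The clause (u) is unit: u must be True.
(¬r) is a unit clause, so r = False.
The clause (¬p) is unit: p must be False.
Unit propagation: (¬t) forces t = False.
(¬q) is a unit clause, so q = False.
Every clause has at least one true literal under this assignment.

p=F, q=F, r=F, s=F, t=F, u=T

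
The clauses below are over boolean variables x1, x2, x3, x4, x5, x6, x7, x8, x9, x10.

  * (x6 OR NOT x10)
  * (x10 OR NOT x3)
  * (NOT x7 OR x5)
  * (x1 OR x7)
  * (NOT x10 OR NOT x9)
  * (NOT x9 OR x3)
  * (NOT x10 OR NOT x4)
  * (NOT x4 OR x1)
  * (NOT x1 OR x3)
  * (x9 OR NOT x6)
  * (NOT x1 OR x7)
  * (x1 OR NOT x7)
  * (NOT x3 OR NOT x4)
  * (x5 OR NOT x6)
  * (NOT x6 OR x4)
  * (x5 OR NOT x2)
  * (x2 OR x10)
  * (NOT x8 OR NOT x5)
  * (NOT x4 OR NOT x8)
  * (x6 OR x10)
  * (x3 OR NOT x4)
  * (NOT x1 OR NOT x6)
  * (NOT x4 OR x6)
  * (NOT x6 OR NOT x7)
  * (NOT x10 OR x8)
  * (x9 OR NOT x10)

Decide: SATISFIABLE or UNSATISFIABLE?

UNSATISFIABLE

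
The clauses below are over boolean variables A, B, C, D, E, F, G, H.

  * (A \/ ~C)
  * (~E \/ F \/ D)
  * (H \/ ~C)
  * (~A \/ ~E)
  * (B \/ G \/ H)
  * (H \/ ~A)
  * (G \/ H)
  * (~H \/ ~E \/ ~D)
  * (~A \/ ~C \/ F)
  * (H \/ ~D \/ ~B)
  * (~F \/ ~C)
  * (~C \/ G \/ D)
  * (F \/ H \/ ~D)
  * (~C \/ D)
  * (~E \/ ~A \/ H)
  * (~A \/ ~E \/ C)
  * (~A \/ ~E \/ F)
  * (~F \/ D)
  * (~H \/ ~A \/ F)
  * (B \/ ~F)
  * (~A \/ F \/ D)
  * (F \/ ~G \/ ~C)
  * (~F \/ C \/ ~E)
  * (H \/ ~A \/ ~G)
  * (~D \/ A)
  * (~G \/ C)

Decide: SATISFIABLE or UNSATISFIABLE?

E occurs only negated in the remaining clauses — set E = False.
Set A = False and propagate.
  then C is forced to False.
  then D is forced to False.
  then F is forced to False.
  then G is forced to False.
  then H is forced to True.
B is now unconstrained; take B = True.
So A = F, B = T, C = F, D = F, E = F, F = F, G = F, H = T is a satisfying assignment.

SATISFIABLE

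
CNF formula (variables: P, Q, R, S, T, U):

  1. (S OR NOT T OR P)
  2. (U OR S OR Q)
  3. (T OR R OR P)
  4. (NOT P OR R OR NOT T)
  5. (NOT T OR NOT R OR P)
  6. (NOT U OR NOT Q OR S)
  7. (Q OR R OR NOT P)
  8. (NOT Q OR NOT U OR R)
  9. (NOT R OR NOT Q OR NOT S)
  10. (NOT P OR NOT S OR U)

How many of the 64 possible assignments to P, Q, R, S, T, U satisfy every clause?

14

Case analysis on P and R:
  P=1, R=1: T free; 3 ways for (Q,S,U) × 2^1 = 6.
  P=1, R=0: remaining (Q,S,T,U) ∈ {(1,0,0,0)} — 1.
  P=0, R=1: remaining (Q,S,T,U) ∈ {(0,0,0,1); (0,1,0,0); (0,1,0,1); (1,0,0,0)} — 4.
  P=0, R=0: remaining (Q,S,T,U) ∈ {(0,1,1,0); (0,1,1,1); (1,1,1,0)} — 3.
Total: 6 + 1 + 4 + 3 = 14.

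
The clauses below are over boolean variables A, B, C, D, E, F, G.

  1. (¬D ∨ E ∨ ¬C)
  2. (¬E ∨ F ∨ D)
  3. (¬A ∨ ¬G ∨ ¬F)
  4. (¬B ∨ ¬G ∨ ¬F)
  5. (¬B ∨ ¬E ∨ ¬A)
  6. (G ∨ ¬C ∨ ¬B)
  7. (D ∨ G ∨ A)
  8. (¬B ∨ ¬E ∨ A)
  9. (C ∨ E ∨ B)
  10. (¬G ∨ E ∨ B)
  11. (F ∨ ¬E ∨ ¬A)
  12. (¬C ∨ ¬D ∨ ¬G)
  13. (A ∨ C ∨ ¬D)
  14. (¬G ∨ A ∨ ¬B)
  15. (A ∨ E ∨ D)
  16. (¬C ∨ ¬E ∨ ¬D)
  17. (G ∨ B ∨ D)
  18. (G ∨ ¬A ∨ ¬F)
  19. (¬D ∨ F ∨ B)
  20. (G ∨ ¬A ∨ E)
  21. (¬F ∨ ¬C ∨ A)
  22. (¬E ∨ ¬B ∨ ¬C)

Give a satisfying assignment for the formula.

A = True, B = True, C = False, D = True, E = False, F = False, G = True

Check each clause:
  1. (¬D ∨ E ∨ ¬C) — ¬C is true.
  2. (F ∨ ¬E ∨ D) — ¬E is true.
  3. (¬F ∨ ¬G ∨ ¬A) — ¬F is true.
  4. (¬G ∨ ¬B ∨ ¬F) — ¬F is true.
  5. (¬A ∨ ¬E ∨ ¬B) — ¬E is true.
  6. (¬B ∨ ¬C ∨ G) — ¬C is true.
  7. (A ∨ G ∨ D) — A is true.
  8. (A ∨ ¬E ∨ ¬B) — A is true.
  9. (B ∨ E ∨ C) — B is true.
  10. (E ∨ B ∨ ¬G) — B is true.
  11. (¬A ∨ F ∨ ¬E) — ¬E is true.
  12. (¬D ∨ ¬C ∨ ¬G) — ¬C is true.
  13. (¬D ∨ A ∨ C) — A is true.
  14. (¬G ∨ ¬B ∨ A) — A is true.
  15. (D ∨ E ∨ A) — A is true.
  16. (¬E ∨ ¬C ∨ ¬D) — ¬E is true.
  17. (G ∨ D ∨ B) — B is true.
  18. (G ∨ ¬F ∨ ¬A) — ¬F is true.
  19. (B ∨ F ∨ ¬D) — B is true.
  20. (G ∨ ¬A ∨ E) — G is true.
  21. (¬C ∨ A ∨ ¬F) — A is true.
  22. (¬C ∨ ¬B ∨ ¬E) — ¬E is true.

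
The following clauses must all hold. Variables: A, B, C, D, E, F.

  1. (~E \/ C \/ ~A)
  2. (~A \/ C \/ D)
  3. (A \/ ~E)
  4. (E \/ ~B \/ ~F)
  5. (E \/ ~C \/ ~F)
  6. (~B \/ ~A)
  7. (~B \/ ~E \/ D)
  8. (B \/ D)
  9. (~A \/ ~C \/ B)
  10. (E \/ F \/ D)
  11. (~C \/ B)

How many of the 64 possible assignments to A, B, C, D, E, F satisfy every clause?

Satisfying assignments:
  A=0 B=0 C=0 D=1 E=0 F=0
  A=0 B=0 C=0 D=1 E=0 F=1
  A=0 B=1 C=0 D=1 E=0 F=0
  A=0 B=1 C=1 D=1 E=0 F=0
  A=1 B=0 C=0 D=1 E=0 F=0
  A=1 B=0 C=0 D=1 E=0 F=1
That's 6 in total.

6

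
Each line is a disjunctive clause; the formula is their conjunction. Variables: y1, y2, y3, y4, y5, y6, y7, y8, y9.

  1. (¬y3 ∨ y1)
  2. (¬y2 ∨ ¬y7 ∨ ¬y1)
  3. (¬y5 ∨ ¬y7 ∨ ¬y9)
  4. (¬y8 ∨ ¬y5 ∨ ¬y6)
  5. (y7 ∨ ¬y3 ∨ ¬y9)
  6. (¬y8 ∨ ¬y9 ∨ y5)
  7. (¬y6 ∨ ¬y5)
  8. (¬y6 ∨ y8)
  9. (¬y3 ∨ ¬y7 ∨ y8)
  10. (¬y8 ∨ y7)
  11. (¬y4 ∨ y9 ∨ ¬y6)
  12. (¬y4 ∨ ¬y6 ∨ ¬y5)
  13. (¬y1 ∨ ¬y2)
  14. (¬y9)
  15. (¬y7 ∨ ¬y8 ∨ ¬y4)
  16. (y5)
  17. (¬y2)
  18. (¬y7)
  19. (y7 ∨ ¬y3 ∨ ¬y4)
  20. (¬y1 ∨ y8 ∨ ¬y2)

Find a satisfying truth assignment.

(¬y9) is a unit clause, so y9 = False.
(y5) is a unit clause, so y5 = True.
(¬y6) is a unit clause, so y6 = False.
(¬y2) is a unit clause, so y2 = False.
Unit propagation: (¬y7) forces y7 = False.
Unit propagation: (¬y8) forces y8 = False.
y1 occurs only positively in the remaining clauses — set y1 = True.
Pure literal: y3 appears only negated; assign y3 = False.
y4 is now unconstrained; take y4 = True.
Every clause has at least one true literal under this assignment.
Check each clause:
  1. (y1 ∨ ¬y3) — y1 is true.
  2. (¬y7 ∨ ¬y1 ∨ ¬y2) — ¬y7 is true.
  3. (¬y5 ∨ ¬y9 ∨ ¬y7) — ¬y7 is true.
  4. (¬y6 ∨ ¬y8 ∨ ¬y5) — ¬y8 is true.
  5. (¬y3 ∨ y7 ∨ ¬y9) — ¬y9 is true.
  6. (y5 ∨ ¬y8 ∨ ¬y9) — ¬y8 is true.
  7. (¬y5 ∨ ¬y6) — ¬y6 is true.
  8. (¬y6 ∨ y8) — ¬y6 is true.
  9. (¬y3 ∨ y8 ∨ ¬y7) — ¬y7 is true.
  10. (y7 ∨ ¬y8) — ¬y8 is true.
  11. (y9 ∨ ¬y6 ∨ ¬y4) — ¬y6 is true.
  12. (¬y5 ∨ ¬y4 ∨ ¬y6) — ¬y6 is true.
  13. (¬y2 ∨ ¬y1) — ¬y2 is true.
  14. (¬y9) — ¬y9 is true.
  15. (¬y8 ∨ ¬y4 ∨ ¬y7) — ¬y8 is true.
  16. (y5) — y5 is true.
  17. (¬y2) — ¬y2 is true.
  18. (¬y7) — ¬y7 is true.
  19. (¬y4 ∨ ¬y3 ∨ y7) — ¬y3 is true.
  20. (y8 ∨ ¬y1 ∨ ¬y2) — ¬y2 is true.

y1=T  y2=F  y3=F  y4=T  y5=T  y6=F  y7=F  y8=F  y9=F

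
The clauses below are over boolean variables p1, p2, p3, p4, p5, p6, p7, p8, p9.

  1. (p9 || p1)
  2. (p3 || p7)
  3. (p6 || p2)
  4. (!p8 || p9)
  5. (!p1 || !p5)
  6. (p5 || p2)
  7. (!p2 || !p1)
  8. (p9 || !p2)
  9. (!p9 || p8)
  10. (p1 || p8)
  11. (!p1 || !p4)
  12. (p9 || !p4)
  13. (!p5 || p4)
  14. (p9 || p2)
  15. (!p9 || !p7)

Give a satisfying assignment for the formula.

p1=False  p2=True  p3=True  p4=True  p5=True  p6=False  p7=False  p8=True  p9=True

Check each clause:
  1. (p1 || p9) — p9 is true.
  2. (p3 || p7) — p3 is true.
  3. (p2 || p6) — p2 is true.
  4. (!p8 || p9) — p9 is true.
  5. (!p1 || !p5) — !p1 is true.
  6. (p2 || p5) — p2 is true.
  7. (!p2 || !p1) — !p1 is true.
  8. (!p2 || p9) — p9 is true.
  9. (!p9 || p8) — p8 is true.
  10. (p8 || p1) — p8 is true.
  11. (!p1 || !p4) — !p1 is true.
  12. (!p4 || p9) — p9 is true.
  13. (!p5 || p4) — p4 is true.
  14. (p9 || p2) — p9 is true.
  15. (!p9 || !p7) — !p7 is true.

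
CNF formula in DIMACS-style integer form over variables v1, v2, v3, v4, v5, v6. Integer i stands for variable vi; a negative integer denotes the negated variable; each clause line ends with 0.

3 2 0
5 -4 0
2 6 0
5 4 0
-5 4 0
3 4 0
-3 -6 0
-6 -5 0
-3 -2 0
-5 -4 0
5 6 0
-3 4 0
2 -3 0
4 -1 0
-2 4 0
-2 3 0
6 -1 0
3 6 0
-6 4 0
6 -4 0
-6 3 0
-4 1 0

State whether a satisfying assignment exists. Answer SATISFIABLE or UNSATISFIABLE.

UNSATISFIABLE

v4 = True:
  propagation gives v5=True; an empty clause results — contradiction.
v4 = False:
  propagation gives v5=True; an empty clause results — contradiction.
Every branch closes, so no satisfying assignment exists.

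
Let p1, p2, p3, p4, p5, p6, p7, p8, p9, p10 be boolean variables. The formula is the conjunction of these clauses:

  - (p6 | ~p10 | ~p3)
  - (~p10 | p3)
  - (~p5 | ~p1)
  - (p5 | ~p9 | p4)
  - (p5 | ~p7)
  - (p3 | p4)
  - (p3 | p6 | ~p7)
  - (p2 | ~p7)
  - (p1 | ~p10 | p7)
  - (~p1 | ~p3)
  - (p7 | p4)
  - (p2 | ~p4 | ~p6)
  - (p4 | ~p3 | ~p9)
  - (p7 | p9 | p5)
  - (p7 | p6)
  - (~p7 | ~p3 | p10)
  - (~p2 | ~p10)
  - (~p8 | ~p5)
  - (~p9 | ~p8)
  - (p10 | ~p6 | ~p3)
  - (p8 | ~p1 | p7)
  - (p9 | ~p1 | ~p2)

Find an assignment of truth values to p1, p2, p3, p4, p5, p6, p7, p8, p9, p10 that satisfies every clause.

p1=False, p2=True, p3=False, p4=True, p5=False, p6=True, p7=False, p8=False, p9=True, p10=False

Set p1 = False and propagate.
The remaining clauses are satisfied by p2 = True, p3 = False, p4 = True, p5 = False, p6 = True, p7 = False, p8 = False, p9 = True, p10 = False.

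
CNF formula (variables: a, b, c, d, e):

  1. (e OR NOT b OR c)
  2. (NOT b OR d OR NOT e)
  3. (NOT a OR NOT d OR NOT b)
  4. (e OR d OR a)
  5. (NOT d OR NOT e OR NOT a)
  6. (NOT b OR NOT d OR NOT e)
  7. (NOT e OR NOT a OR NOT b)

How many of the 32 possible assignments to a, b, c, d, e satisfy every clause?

14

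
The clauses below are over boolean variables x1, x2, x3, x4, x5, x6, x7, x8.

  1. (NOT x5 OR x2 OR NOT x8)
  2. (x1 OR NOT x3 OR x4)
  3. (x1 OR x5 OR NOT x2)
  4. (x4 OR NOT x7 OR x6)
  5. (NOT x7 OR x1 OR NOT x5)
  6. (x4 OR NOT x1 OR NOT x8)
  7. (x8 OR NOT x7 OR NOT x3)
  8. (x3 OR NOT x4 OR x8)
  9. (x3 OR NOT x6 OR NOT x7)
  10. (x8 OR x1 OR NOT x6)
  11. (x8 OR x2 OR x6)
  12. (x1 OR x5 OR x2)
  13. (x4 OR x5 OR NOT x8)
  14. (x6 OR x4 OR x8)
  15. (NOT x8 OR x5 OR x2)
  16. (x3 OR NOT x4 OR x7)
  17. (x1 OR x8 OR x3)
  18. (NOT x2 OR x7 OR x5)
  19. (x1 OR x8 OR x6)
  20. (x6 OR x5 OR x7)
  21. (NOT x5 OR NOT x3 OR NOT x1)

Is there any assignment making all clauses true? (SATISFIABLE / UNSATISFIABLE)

SATISFIABLE

Try x1 = True.
The remaining clauses are satisfied by x2 = False, x3 = True, x4 = True, x5 = False, x6 = True, x7 = False, x8 = False.
Every clause has at least one true literal under this assignment.
So x1=T, x2=F, x3=T, x4=T, x5=F, x6=T, x7=F, x8=F is a satisfying assignment.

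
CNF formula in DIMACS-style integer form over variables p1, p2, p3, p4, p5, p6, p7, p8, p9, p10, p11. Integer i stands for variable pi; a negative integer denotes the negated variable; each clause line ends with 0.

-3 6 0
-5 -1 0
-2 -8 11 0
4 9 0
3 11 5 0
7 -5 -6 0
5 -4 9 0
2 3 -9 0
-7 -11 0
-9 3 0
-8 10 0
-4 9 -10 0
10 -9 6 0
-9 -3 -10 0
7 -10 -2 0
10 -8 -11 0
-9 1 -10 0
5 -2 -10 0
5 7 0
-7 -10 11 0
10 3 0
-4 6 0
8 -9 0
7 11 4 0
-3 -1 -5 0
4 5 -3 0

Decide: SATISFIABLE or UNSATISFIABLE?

SATISFIABLE

Set p1 = False and propagate.
Set p2 = True and propagate.
Branch on p3: take p3 = True.
  then p6 is forced to True.
The remaining clauses are satisfied by p4 = True, p5 = True, p7 = True, p8 = False, p9 = False, p10 = False, p11 = False.
So p1=0, p2=1, p3=1, p4=1, p5=1, p6=1, p7=1, p8=0, p9=0, p10=0, p11=0 is a satisfying assignment.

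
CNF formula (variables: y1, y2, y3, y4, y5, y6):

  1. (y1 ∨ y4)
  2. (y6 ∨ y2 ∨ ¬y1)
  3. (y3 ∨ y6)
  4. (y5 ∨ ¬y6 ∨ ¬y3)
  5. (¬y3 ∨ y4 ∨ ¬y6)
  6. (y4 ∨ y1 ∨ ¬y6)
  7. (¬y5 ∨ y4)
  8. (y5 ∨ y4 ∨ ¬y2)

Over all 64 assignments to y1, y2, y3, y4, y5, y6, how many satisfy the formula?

19

Split on y4, then y6.
  y4=1, y6=1: y1, y2 free; 3 ways for (y3,y5) × 2^2 = 12.
  y4=1, y6=0: y5 free; 3 ways for (y1,y2,y3) × 2^1 = 6.
  y4=0, y6=1: remaining (y1,y2,y3,y5) ∈ {(1,0,0,0)} — 1.
  y4=0, y6=0: a clause becomes empty — 0.
Total: 12 + 6 + 1 + 0 = 19.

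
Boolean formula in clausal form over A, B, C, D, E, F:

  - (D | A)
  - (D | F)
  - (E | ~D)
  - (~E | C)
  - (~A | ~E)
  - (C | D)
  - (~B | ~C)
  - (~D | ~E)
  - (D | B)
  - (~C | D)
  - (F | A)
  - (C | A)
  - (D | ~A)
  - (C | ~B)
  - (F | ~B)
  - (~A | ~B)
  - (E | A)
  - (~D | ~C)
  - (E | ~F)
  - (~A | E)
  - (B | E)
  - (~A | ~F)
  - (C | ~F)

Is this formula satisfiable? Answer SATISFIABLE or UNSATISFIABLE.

UNSATISFIABLE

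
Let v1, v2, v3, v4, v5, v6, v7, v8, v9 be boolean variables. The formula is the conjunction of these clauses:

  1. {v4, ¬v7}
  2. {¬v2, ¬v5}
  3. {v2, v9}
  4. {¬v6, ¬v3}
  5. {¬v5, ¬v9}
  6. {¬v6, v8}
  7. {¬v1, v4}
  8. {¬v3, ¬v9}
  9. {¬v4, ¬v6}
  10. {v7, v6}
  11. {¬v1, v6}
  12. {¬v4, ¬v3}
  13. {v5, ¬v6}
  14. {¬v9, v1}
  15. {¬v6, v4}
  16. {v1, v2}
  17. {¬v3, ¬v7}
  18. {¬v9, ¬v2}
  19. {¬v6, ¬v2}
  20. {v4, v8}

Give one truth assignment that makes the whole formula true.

v1=False, v2=True, v3=False, v4=True, v5=False, v6=False, v7=True, v8=True, v9=False

Pure literal: v3 appears only negated; assign v3 = False.
Pure literal: v8 appears only positively; assign v8 = True.
Branch on v1: take v1 = False.
  then v9 is forced to False.
  then v2 is forced to True.
  then v5 is forced to False.
  then v6 is forced to False.
  then v7 is forced to True.
  then v4 is forced to True.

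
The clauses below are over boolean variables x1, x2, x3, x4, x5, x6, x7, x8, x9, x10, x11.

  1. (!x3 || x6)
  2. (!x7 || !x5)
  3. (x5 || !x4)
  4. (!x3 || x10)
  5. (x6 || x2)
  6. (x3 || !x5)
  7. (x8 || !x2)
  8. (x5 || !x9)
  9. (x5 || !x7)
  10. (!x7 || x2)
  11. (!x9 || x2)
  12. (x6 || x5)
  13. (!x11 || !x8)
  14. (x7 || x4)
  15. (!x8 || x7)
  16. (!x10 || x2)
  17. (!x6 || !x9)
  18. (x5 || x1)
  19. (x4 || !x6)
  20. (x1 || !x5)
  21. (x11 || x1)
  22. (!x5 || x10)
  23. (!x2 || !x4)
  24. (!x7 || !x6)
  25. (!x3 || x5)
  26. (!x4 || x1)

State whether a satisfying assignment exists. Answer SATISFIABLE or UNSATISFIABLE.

UNSATISFIABLE

x5 = True:
  propagation gives x7=False, x3=True, x6=True, x10=True; an empty clause results — contradiction.
x5 = False:
  propagation gives x4=False, x9=False, x7=False; an empty clause results — contradiction.
Every branch closes, so no satisfying assignment exists.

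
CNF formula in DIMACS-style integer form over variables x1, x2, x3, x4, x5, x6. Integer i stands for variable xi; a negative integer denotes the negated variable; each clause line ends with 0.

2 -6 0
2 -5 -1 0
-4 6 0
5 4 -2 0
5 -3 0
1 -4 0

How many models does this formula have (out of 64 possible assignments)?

15

Case analysis on x2 and x4:
  x2=T, x4=T: remaining (x1,x3,x5,x6) ∈ {(T,F,F,T); (T,F,T,T); (T,T,T,T)} — 3.
  x2=T, x4=F: forces x5=T; x1, x3, x6 free → 2^3 = 8.
  x2=F, x4=T: a clause becomes empty — 0.
  x2=F, x4=F: remaining (x1,x3,x5,x6) ∈ {(F,F,F,F); (F,F,T,F); (F,T,T,F); (T,F,F,F)} — 4.
Total: 3 + 8 + 0 + 4 = 15.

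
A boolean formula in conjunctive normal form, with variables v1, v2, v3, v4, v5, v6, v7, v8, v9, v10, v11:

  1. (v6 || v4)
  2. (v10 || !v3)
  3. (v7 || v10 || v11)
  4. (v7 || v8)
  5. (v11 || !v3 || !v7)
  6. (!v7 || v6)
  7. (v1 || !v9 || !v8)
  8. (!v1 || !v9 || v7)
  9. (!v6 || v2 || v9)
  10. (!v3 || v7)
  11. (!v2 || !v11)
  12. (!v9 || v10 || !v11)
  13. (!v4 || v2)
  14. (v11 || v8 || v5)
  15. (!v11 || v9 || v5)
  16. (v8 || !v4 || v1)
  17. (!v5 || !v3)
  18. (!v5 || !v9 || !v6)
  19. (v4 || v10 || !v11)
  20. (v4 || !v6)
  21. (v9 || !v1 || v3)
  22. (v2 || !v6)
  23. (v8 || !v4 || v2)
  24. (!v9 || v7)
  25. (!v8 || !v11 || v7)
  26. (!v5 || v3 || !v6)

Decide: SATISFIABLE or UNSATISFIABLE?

Pure literal: v10 appears only positively; assign v10 = True.
Set v1 = False and propagate.
Branch on v2: take v2 = True.
  then v11 is forced to False.
Try v3 = False.
The remaining clauses are satisfied by v4 = True, v5 = False, v6 = True, v7 = True, v8 = True, v9 = False.
So v1=0  v2=1  v3=0  v4=1  v5=0  v6=1  v7=1  v8=1  v9=0  v10=1  v11=0 is a satisfying assignment.

SATISFIABLE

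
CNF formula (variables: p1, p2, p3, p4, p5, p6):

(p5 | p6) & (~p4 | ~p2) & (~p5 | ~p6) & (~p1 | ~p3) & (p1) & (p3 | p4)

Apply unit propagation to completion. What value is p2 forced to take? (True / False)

Unit clause (p1) sets p1 = True.
(~p3 | ~p1): since p1 = True, the clause reduces to (~p3). p3 = False.
(p3 | p4) with p3 = False leaves only p4, so p4 = True.
From (~p4 | ~p2) and p4 = True: p2 = False.

False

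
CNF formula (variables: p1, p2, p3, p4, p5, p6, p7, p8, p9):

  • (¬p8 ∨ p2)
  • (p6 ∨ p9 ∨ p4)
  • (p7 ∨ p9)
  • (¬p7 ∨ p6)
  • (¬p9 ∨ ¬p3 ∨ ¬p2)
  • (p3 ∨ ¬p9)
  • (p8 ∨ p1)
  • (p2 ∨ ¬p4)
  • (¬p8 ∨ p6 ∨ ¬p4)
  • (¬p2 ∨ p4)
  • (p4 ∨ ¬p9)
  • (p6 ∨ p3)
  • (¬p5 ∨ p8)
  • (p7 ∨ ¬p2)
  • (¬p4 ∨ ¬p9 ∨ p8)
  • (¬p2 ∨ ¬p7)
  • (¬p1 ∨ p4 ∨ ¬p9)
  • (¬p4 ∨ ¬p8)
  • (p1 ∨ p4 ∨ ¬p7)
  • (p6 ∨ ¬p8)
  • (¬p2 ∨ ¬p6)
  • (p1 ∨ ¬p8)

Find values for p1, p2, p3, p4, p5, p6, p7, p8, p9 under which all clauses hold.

Pure literal: p5 appears only negated; assign p5 = False.
Branch on p1: take p1 = True.
Branch on p2: take p2 = False.
  then p8 is forced to False.
  then p4 is forced to False.
  then p9 is forced to False.
  then p6 is forced to True.
  then p7 is forced to True.
p3 is now unconstrained; take p3 = False.

p1 = True  p2 = False  p3 = False  p4 = False  p5 = False  p6 = True  p7 = True  p8 = False  p9 = False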